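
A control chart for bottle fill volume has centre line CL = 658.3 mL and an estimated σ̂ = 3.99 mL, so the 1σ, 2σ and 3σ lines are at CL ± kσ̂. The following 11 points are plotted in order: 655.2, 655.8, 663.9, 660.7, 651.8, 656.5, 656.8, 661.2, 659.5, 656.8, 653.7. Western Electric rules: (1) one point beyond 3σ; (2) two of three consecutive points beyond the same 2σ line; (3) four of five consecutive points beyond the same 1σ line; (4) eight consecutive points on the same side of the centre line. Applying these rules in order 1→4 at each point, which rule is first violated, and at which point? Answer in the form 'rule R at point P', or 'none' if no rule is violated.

none

Zone of each point (C = within 1σ̂, B = 1σ̂–2σ̂, A = 2σ̂–3σ̂, * = beyond 3σ̂; sign = side of CL): 1:-C, 2:-C, 3:+B, 4:+C, 5:-B, 6:-C, 7:-C, 8:+C, 9:+C, 10:-C, 11:-B
No rule fires across all 11 points.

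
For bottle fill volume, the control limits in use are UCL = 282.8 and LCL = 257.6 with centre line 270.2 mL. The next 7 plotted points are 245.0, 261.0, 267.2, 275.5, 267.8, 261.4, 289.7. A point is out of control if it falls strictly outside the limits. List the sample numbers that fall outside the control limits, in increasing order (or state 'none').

Compare each point to [257.6, 282.8]: sample 1 = 245.0 < LCL; sample 7 = 289.7 > UCL.

1, 7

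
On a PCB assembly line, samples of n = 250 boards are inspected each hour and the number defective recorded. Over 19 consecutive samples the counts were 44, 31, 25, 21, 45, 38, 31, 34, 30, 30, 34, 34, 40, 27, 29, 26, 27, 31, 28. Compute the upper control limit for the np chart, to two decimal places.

47.66

p̄ = Σdᵢ / (k·n) = 605 / (19 × 250) = 0.12737
UCL = np̄ + 3·√(np̄(1−p̄)) = 31.8421 + 3 × √(31.8421×0.87263) = 31.8421 + 3 × 5.2713 = 47.6560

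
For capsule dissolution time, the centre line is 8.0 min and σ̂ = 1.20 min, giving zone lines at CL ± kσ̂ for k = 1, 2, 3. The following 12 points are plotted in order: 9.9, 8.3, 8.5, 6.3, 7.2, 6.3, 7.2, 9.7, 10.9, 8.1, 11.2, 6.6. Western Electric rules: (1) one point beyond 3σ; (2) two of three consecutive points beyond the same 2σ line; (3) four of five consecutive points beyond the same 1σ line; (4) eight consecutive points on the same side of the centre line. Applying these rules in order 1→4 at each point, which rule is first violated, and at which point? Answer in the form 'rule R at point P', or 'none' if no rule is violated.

Zone of each point (C = within 1σ̂, B = 1σ̂–2σ̂, A = 2σ̂–3σ̂, * = beyond 3σ̂; sign = side of CL): 1:+B, 2:+C, 3:+C, 4:-B, 5:-C, 6:-B, 7:-C, 8:+B, 9:+A, 10:+C, 11:+A, 12:-B
Rule 2 (two of three consecutive points beyond the same 2σ limit) is satisfied at point 11.

rule 2 at point 11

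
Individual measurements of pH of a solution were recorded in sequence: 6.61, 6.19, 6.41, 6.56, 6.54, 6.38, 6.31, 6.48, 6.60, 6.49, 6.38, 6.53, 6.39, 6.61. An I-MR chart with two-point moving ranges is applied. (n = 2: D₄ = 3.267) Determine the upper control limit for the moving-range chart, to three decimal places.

0.518

Moving ranges: 0.42, 0.22, 0.15, 0.02, 0.16, 0.07, 0.17, 0.12, 0.11, 0.11, 0.15, 0.14, 0.22; M̄R̄ = 2.0600 / 13 = 0.1585
UCL_MR = D₄·M̄R̄ = 3.267 × 0.1585 = 0.5177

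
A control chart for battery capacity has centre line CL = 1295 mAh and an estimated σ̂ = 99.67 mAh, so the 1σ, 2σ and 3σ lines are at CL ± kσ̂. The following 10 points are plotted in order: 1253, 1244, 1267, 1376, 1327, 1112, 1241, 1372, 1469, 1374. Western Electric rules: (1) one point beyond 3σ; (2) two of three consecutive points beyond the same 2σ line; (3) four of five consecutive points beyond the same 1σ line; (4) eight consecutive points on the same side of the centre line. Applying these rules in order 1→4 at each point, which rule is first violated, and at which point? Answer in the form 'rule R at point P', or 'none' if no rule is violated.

Zone of each point (C = within 1σ̂, B = 1σ̂–2σ̂, A = 2σ̂–3σ̂, * = beyond 3σ̂; sign = side of CL): 1:-C, 2:-C, 3:-C, 4:+C, 5:+C, 6:-B, 7:-C, 8:+C, 9:+B, 10:+C
No rule fires across all 10 points.

none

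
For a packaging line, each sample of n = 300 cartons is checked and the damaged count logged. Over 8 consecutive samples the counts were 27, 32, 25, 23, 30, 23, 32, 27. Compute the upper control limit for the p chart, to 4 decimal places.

0.1411

p̄ = Σdᵢ / (k·n) = 219 / (8 × 300) = 0.09125
UCL = p̄ + 3·√(p̄(1−p̄)/n) = 0.09125 + 3 × √(0.09125×0.90875/300) = 0.09125 + 3 × 0.01663 = 0.14113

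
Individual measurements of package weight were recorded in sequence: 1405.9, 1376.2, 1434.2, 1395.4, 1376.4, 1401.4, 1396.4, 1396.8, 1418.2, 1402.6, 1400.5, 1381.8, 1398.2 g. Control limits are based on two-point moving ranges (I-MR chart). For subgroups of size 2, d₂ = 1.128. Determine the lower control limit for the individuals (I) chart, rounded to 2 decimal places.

1343.34

X̄ = (1405.9 + 1376.2 + 1434.2 + 1395.4 + 1376.4 + 1401.4 + 1396.4 + 1396.8 + 1418.2 + 1402.6 + 1400.5 + 1381.8 + 1398.2) / 13 = 1398.7692
Moving ranges: 29.7, 58.0, 38.8, 19.0, 25.0, 5.0, 0.4, 21.4, 15.6, 2.1, 18.7, 16.4; M̄R̄ = 250.1000 / 12 = 20.8417
LCL = X̄ − 3·M̄R̄/d₂ = 1398.7692 − 3 × 20.8417 / 1.128 = 1343.3393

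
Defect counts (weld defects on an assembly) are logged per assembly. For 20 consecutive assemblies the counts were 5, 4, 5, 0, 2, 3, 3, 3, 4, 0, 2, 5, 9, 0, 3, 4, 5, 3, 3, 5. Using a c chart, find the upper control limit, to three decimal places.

c̄ = (5 + 4 + 5 + 0 + 2 + 3 + 3 + 3 + 4 + 0 + 2 + 5 + 9 + 0 + 3 + 4 + 5 + 3 + 3 + 5) / 20 = 68 / 20 = 3.4000
UCL = c̄ + 3√c̄ = 3.4000 + 3 × √3.4000 = 3.4000 + 3 × 1.8439 = 8.9317

8.932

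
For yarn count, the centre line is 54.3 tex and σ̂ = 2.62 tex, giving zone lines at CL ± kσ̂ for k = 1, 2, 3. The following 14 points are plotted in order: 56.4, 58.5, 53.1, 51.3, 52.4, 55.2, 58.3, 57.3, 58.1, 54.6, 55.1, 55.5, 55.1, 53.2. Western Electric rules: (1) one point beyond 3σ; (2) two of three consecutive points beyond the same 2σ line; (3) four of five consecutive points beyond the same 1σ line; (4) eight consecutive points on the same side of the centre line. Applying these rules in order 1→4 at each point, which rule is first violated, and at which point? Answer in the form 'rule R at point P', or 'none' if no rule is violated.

Zone of each point (C = within 1σ̂, B = 1σ̂–2σ̂, A = 2σ̂–3σ̂, * = beyond 3σ̂; sign = side of CL): 1:+C, 2:+B, 3:-C, 4:-B, 5:-C, 6:+C, 7:+B, 8:+B, 9:+B, 10:+C, 11:+C, 12:+C, 13:+C, 14:-C
Rule 4 (eight consecutive points on the same side of the centre line) is satisfied at point 13.

rule 4 at point 13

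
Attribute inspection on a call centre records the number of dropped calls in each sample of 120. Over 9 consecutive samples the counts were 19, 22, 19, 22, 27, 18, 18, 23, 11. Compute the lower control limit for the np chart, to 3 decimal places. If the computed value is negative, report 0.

p̄ = Σdᵢ / (k·n) = 179 / (9 × 120) = 0.16574
LCL = np̄ − 3·√(np̄(1−p̄)) = 19.8889 − 3 × 4.0734 = 7.6687

7.669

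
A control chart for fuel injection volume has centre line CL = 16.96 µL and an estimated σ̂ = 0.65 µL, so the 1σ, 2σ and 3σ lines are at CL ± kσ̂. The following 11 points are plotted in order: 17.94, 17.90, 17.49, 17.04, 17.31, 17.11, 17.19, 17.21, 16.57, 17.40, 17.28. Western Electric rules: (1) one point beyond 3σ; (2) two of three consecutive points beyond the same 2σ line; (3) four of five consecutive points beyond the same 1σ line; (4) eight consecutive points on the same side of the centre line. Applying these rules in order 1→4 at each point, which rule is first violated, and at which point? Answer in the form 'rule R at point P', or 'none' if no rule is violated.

Zone of each point (C = within 1σ̂, B = 1σ̂–2σ̂, A = 2σ̂–3σ̂, * = beyond 3σ̂; sign = side of CL): 1:+B, 2:+B, 3:+C, 4:+C, 5:+C, 6:+C, 7:+C, 8:+C, 9:-C, 10:+C, 11:+C
Rule 4 (eight consecutive points on the same side of the centre line) is satisfied at point 8.

rule 4 at point 8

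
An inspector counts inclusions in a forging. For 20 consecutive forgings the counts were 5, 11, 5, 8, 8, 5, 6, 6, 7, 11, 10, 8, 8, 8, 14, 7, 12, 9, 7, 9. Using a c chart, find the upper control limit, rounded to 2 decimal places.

16.79

c̄ = (5 + 11 + 5 + 8 + 8 + 5 + 6 + 6 + 7 + 11 + 10 + 8 + 8 + 8 + 14 + 7 + 12 + 9 + 7 + 9) / 20 = 164 / 20 = 8.2000
UCL = c̄ + 3√c̄ = 8.2000 + 3 × √8.2000 = 8.2000 + 3 × 2.8636 = 16.7907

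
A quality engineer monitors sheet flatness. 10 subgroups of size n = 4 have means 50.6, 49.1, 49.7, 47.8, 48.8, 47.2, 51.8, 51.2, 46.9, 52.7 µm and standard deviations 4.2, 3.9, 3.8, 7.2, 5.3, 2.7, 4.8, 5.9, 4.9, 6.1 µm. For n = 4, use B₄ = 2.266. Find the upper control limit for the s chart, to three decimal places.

11.058

s̄ = (4.2 + 3.9 + 3.8 + 7.2 + 5.3 + 2.7 + 4.8 + 5.9 + 4.9 + 6.1) / 10 = 4.8800
UCL_s = B₄·s̄ = 2.266 × 4.8800 = 11.0581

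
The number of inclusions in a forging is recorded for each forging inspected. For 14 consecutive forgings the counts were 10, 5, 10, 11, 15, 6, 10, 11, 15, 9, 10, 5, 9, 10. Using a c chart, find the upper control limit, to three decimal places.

19.065

c̄ = (10 + 5 + 10 + 11 + 15 + 6 + 10 + 11 + 15 + 9 + 10 + 5 + 9 + 10) / 14 = 136 / 14 = 9.7143
UCL = c̄ + 3√c̄ = 9.7143 + 3 × √9.7143 = 9.7143 + 3 × 3.1168 = 19.0646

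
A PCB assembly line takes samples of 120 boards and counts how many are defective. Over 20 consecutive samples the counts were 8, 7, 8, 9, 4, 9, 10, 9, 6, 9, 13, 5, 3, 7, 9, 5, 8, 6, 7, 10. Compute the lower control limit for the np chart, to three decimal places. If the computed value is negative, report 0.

p̄ = Σdᵢ / (k·n) = 152 / (20 × 120) = 0.06333
LCL = np̄ − 3·√(np̄(1−p̄)) = 7.6000 − 3 × 2.6681 = -0.4042 → 0 (negative, so LCL = 0)

0.000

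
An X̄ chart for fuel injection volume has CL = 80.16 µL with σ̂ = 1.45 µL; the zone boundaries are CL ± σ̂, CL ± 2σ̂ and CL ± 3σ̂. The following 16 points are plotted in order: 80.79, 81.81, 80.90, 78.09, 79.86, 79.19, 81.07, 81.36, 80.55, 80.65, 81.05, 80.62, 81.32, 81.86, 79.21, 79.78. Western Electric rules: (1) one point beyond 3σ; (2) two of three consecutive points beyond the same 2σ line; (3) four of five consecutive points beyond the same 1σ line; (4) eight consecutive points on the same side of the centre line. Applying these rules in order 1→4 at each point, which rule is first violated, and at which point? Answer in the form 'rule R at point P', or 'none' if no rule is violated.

Zone of each point (C = within 1σ̂, B = 1σ̂–2σ̂, A = 2σ̂–3σ̂, * = beyond 3σ̂; sign = side of CL): 1:+C, 2:+B, 3:+C, 4:-B, 5:-C, 6:-C, 7:+C, 8:+C, 9:+C, 10:+C, 11:+C, 12:+C, 13:+C, 14:+B, 15:-C, 16:-C
Rule 4 (eight consecutive points on the same side of the centre line) is satisfied at point 14.

rule 4 at point 14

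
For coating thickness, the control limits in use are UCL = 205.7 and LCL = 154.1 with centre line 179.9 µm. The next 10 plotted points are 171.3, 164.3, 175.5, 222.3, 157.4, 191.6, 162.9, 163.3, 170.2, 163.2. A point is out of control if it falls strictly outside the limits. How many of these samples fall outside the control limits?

1

Compare each point to [154.1, 205.7]: sample 4 = 222.3 > UCL.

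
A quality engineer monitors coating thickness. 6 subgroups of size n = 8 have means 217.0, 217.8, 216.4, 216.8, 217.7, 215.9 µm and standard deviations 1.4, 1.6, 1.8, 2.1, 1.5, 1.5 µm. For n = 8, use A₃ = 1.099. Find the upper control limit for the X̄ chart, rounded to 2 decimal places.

218.75

X̄̄ = (217.0 + 217.8 + 216.4 + 216.8 + 217.7 + 215.9) / 6 = 216.9333
s̄ = (1.4 + 1.6 + 1.8 + 2.1 + 1.5 + 1.5) / 6 = 1.6500
UCL = X̄̄ + A₃·s̄ = 216.9333 + 1.099 × 1.6500 = 218.7467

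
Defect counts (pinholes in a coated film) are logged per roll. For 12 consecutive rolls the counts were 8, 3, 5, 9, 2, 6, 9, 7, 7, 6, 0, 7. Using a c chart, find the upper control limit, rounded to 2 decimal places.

c̄ = (8 + 3 + 5 + 9 + 2 + 6 + 9 + 7 + 7 + 6 + 0 + 7) / 12 = 69 / 12 = 5.7500
UCL = c̄ + 3√c̄ = 5.7500 + 3 × √5.7500 = 5.7500 + 3 × 2.3979 = 12.9437

12.94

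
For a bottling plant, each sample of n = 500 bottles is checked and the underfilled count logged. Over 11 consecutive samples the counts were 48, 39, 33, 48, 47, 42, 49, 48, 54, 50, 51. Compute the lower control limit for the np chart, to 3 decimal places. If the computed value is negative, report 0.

p̄ = Σdᵢ / (k·n) = 509 / (11 × 500) = 0.09255
LCL = np̄ − 3·√(np̄(1−p̄)) = 46.2727 − 3 × 6.4800 = 26.8327

26.833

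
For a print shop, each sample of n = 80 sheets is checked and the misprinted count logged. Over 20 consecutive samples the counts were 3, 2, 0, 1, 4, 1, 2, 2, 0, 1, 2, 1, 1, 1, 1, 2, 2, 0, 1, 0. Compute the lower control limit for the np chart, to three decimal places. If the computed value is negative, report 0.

0.000

p̄ = Σdᵢ / (k·n) = 27 / (20 × 80) = 0.01688
LCL = np̄ − 3·√(np̄(1−p̄)) = 1.3500 − 3 × 1.1520 = -2.1061 → 0 (negative, so LCL = 0)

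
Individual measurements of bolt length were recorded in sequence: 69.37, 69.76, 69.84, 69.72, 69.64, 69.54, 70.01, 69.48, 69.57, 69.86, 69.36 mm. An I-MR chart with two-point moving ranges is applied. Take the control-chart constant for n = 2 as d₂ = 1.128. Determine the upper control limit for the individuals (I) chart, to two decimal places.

70.35

X̄ = (69.37 + 69.76 + 69.84 + 69.72 + 69.64 + 69.54 + 70.01 + 69.48 + 69.57 + 69.86 + 69.36) / 11 = 69.6500
Moving ranges: 0.39, 0.08, 0.12, 0.08, 0.10, 0.47, 0.53, 0.09, 0.29, 0.50; M̄R̄ = 2.6500 / 10 = 0.2650
UCL = X̄ + 3·M̄R̄/d₂ = 69.6500 + 3 × 0.2650 / 1.128 = 70.3548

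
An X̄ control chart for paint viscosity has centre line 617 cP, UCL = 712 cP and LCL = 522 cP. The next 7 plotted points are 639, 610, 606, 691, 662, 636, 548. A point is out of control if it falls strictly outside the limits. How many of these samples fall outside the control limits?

All 7 points lie within [522, 712].

0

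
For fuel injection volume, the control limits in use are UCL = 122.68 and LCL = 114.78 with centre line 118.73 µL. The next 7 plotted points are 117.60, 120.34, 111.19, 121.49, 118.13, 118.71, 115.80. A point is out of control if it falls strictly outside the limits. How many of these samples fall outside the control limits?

Compare each point to [114.78, 122.68]: sample 3 = 111.19 < LCL.

1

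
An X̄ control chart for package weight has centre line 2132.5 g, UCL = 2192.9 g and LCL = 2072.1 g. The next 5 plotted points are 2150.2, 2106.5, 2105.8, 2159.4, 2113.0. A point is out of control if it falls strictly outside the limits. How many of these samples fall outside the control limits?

0

All 5 points lie within [2072.1, 2192.9].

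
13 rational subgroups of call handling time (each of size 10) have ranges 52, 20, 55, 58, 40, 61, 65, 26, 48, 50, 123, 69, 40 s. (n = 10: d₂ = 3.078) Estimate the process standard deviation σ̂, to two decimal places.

R̄ = (52 + 20 + 55 + 58 + 40 + 61 + 65 + 26 + 48 + 50 + 123 + 69 + 40) / 13 = 54.3846
σ̂ = R̄ / d₂ = 54.3846 / 3.078 = 17.6688

17.67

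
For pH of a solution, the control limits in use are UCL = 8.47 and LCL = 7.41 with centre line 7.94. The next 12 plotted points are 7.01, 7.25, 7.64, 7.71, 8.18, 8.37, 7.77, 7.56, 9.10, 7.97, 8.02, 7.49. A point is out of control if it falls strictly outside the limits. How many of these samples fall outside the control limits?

Compare each point to [7.41, 8.47]: sample 1 = 7.01 < LCL; sample 2 = 7.25 < LCL; sample 9 = 9.10 > UCL.

3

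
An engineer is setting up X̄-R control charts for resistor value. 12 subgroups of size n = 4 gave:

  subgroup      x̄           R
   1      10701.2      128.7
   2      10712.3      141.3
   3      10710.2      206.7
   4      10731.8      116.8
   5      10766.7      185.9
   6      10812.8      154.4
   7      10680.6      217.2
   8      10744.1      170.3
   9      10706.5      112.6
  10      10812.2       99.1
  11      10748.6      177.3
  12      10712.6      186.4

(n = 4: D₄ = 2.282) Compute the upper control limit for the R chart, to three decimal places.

R̄ = (128.7 + 141.3 + 206.7 + 116.8 + 185.9 + 154.4 + 217.2 + 170.3 + 112.6 + 99.1 + 177.3 + 186.4) / 12 = 1896.7000 / 12 = 158.0583
UCL_R = D₄·R̄ = 2.282 × 158.0583 = 360.6891

360.689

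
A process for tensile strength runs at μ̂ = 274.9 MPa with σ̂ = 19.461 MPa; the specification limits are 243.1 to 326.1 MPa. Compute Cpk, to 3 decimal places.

Cpu = (USL − μ̂) / (3σ̂) = (326.1 − 274.9) / (3 × 19.461) = 0.8770; Cpl = (μ̂ − LSL) / (3σ̂) = (274.9 − 243.1) / (3 × 19.461) = 0.5447; Cpk = min(Cpu, Cpl) = 0.5447

0.545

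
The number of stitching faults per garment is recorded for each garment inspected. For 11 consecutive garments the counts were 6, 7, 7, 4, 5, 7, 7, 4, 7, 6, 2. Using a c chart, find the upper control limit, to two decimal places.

12.76

c̄ = (6 + 7 + 7 + 4 + 5 + 7 + 7 + 4 + 7 + 6 + 2) / 11 = 62 / 11 = 5.6364
UCL = c̄ + 3√c̄ = 5.6364 + 3 × √5.6364 = 5.6364 + 3 × 2.3741 = 12.7587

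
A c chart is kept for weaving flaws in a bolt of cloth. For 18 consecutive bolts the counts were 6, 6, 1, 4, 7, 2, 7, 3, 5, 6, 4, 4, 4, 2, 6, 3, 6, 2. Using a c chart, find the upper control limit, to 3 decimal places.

c̄ = (6 + 6 + 1 + 4 + 7 + 2 + 7 + 3 + 5 + 6 + 4 + 4 + 4 + 2 + 6 + 3 + 6 + 2) / 18 = 78 / 18 = 4.3333
UCL = c̄ + 3√c̄ = 4.3333 + 3 × √4.3333 = 4.3333 + 3 × 2.0817 = 10.5783

10.578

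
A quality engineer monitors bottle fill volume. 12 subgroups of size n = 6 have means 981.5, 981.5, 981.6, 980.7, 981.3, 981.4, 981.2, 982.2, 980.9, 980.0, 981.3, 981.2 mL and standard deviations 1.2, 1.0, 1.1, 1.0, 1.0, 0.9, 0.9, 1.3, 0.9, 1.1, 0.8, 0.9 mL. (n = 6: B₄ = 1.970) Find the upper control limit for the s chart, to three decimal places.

1.986

s̄ = (1.2 + 1.0 + 1.1 + 1.0 + 1.0 + 0.9 + 0.9 + 1.3 + 0.9 + 1.1 + 0.8 + 0.9) / 12 = 1.0083
UCL_s = B₄·s̄ = 1.970 × 1.0083 = 1.9864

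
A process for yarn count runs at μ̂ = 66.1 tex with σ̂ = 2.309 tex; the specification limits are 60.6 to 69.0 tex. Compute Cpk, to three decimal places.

Cpu = (USL − μ̂) / (3σ̂) = (69.0 − 66.1) / (3 × 2.309) = 0.4187; Cpl = (μ̂ − LSL) / (3σ̂) = (66.1 − 60.6) / (3 × 2.309) = 0.7940; Cpk = min(Cpu, Cpl) = 0.4187

0.419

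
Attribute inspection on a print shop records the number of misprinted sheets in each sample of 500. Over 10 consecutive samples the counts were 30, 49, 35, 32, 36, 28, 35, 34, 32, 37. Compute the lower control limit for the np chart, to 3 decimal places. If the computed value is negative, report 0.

17.730

p̄ = Σdᵢ / (k·n) = 348 / (10 × 500) = 0.06960
LCL = np̄ − 3·√(np̄(1−p̄)) = 34.8000 − 3 × 5.6902 = 17.7295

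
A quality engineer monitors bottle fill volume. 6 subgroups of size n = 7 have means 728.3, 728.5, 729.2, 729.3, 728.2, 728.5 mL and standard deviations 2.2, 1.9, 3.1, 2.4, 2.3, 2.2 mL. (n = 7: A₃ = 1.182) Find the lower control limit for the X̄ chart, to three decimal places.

X̄̄ = (728.3 + 728.5 + 729.2 + 729.3 + 728.2 + 728.5) / 6 = 728.6667
s̄ = (2.2 + 1.9 + 3.1 + 2.4 + 2.3 + 2.2) / 6 = 2.3500
LCL = X̄̄ − A₃·s̄ = 728.6667 − 1.182 × 2.3500 = 725.8890

725.889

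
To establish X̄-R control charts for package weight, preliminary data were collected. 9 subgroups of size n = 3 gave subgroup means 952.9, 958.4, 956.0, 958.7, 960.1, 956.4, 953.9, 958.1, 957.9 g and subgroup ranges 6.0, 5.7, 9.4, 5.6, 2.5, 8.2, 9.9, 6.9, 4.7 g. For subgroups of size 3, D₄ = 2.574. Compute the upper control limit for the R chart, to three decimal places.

R̄ = (6.0 + 5.7 + 9.4 + 5.6 + 2.5 + 8.2 + 9.9 + 6.9 + 4.7) / 9 = 58.9000 / 9 = 6.5444
UCL_R = D₄·R̄ = 2.574 × 6.5444 = 16.8454

16.845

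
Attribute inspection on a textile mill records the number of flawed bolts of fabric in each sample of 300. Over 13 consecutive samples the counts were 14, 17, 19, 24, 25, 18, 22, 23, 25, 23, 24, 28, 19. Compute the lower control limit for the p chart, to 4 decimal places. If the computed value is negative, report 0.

0.0273

p̄ = Σdᵢ / (k·n) = 281 / (13 × 300) = 0.07205
LCL = p̄ − 3·√(p̄(1−p̄)/n) = 0.07205 − 3 × 0.01493 = 0.02727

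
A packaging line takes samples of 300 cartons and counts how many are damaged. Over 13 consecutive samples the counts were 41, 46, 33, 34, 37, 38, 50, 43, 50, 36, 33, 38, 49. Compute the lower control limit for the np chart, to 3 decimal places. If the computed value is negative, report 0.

22.838

p̄ = Σdᵢ / (k·n) = 528 / (13 × 300) = 0.13538
LCL = np̄ − 3·√(np̄(1−p̄)) = 40.6154 − 3 × 5.9259 = 22.8376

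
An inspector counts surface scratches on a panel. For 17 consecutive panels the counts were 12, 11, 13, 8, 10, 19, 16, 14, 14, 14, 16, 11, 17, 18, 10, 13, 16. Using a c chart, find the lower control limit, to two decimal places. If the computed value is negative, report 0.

2.56

c̄ = (12 + 11 + 13 + 8 + 10 + 19 + 16 + 14 + 14 + 14 + 16 + 11 + 17 + 18 + 10 + 13 + 16) / 17 = 232 / 17 = 13.6471
LCL = c̄ − 3√c̄ = 13.6471 − 3 × 3.6942 = 2.5645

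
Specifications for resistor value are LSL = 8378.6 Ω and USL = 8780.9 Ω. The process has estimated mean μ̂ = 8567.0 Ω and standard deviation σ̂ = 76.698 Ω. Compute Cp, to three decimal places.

Cp = (USL − LSL) / (6σ̂) = (8780.9 − 8378.6) / (6 × 76.698) = 402.3000 / 460.1880 = 0.8742

0.874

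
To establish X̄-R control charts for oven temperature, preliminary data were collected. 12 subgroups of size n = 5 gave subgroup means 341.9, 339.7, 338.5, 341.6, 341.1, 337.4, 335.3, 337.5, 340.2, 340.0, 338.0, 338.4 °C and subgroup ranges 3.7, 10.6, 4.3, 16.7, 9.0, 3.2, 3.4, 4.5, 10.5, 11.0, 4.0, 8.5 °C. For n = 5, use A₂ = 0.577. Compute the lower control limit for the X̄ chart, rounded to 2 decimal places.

334.83

X̄̄ = (341.9 + 339.7 + 338.5 + 341.6 + 341.1 + 337.4 + 335.3 + 337.5 + 340.2 + 340.0 + 338.0 + 338.4) / 12 = 4069.6000 / 12 = 339.1333
R̄ = (3.7 + 10.6 + 4.3 + 16.7 + 9.0 + 3.2 + 3.4 + 4.5 + 10.5 + 11.0 + 4.0 + 8.5) / 12 = 89.4000 / 12 = 7.4500
LCL = X̄̄ − A₂·R̄ = 339.1333 − 0.577 × 7.4500 = 334.8347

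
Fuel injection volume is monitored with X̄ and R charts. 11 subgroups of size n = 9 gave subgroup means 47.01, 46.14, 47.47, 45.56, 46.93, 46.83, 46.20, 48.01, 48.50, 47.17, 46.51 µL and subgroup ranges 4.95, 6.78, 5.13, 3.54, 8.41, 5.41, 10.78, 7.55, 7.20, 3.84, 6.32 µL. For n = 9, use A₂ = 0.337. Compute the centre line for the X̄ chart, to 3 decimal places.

46.939

X̄̄ = (47.01 + 46.14 + 47.47 + 45.56 + 46.93 + 46.83 + 46.20 + 48.01 + 48.50 + 47.17 + 46.51) / 11 = 516.3300 / 11 = 46.9391
CL = X̄̄ = 46.9391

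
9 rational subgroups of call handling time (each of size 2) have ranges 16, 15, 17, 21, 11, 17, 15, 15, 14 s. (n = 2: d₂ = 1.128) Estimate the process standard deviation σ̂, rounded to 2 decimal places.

R̄ = (16 + 15 + 17 + 21 + 11 + 17 + 15 + 15 + 14) / 9 = 15.6667
σ̂ = R̄ / d₂ = 15.6667 / 1.128 = 13.8889

13.89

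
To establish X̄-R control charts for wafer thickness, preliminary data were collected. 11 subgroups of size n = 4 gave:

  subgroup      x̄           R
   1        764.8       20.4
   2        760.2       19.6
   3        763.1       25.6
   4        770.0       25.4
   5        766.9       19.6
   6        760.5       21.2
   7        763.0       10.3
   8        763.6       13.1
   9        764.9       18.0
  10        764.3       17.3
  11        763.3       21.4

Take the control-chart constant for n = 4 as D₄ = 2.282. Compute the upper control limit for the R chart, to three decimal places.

43.960

R̄ = (20.4 + 19.6 + 25.6 + 25.4 + 19.6 + 21.2 + 10.3 + 13.1 + 18.0 + 17.3 + 21.4) / 11 = 211.9000 / 11 = 19.2636
UCL_R = D₄·R̄ = 2.282 × 19.2636 = 43.9596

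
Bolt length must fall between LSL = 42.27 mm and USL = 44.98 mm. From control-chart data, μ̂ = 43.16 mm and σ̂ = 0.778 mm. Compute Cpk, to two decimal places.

Cpu = (USL − μ̂) / (3σ̂) = (44.98 − 43.16) / (3 × 0.778) = 0.7798; Cpl = (μ̂ − LSL) / (3σ̂) = (43.16 − 42.27) / (3 × 0.778) = 0.3813; Cpk = min(Cpu, Cpl) = 0.3813

0.38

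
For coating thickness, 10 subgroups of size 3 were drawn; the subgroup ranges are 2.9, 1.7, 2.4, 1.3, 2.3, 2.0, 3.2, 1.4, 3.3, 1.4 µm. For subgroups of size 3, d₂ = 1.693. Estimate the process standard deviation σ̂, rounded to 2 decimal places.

R̄ = (2.9 + 1.7 + 2.4 + 1.3 + 2.3 + 2.0 + 3.2 + 1.4 + 3.3 + 1.4) / 10 = 2.1900
σ̂ = R̄ / d₂ = 2.1900 / 1.693 = 1.2936

1.29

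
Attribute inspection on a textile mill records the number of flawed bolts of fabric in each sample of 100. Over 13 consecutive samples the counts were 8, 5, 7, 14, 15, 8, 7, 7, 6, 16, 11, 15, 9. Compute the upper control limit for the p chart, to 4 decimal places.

0.1878

p̄ = Σdᵢ / (k·n) = 128 / (13 × 100) = 0.09846
UCL = p̄ + 3·√(p̄(1−p̄)/n) = 0.09846 + 3 × √(0.09846×0.90154/100) = 0.09846 + 3 × 0.02979 = 0.18784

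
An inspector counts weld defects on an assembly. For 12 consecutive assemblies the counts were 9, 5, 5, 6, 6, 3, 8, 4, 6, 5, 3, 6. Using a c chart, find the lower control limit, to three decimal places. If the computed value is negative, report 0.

0.000

c̄ = (9 + 5 + 5 + 6 + 6 + 3 + 8 + 4 + 6 + 5 + 3 + 6) / 12 = 66 / 12 = 5.5000
LCL = c̄ − 3√c̄ = 5.5000 − 3 × 2.3452 = -1.5356 → 0 (cannot be negative)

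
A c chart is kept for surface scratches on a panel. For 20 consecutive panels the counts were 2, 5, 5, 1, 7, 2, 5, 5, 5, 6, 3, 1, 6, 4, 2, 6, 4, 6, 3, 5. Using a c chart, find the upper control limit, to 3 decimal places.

10.261

c̄ = (2 + 5 + 5 + 1 + 7 + 2 + 5 + 5 + 5 + 6 + 3 + 1 + 6 + 4 + 2 + 6 + 4 + 6 + 3 + 5) / 20 = 83 / 20 = 4.1500
UCL = c̄ + 3√c̄ = 4.1500 + 3 × √4.1500 = 4.1500 + 3 × 2.0372 = 10.2615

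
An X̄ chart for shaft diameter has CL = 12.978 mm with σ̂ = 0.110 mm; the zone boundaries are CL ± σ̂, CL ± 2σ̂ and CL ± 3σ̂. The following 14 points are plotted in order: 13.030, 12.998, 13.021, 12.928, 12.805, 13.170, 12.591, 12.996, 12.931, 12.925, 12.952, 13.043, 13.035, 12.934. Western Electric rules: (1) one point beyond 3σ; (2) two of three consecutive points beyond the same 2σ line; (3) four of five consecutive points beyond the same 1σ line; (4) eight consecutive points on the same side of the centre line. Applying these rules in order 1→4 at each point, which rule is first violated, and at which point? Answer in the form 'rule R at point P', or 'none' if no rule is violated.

Zone of each point (C = within 1σ̂, B = 1σ̂–2σ̂, A = 2σ̂–3σ̂, * = beyond 3σ̂; sign = side of CL): 1:+C, 2:+C, 3:+C, 4:-C, 5:-B, 6:+B, 7:-*, 8:+C, 9:-C, 10:-C, 11:-C, 12:+C, 13:+C, 14:-C
Rule 1 (one point beyond the 3σ limits) is satisfied at point 7.

rule 1 at point 7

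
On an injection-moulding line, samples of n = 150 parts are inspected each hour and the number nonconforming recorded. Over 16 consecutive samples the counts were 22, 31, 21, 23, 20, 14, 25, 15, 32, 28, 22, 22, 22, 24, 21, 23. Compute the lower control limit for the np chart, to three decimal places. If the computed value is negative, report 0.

p̄ = Σdᵢ / (k·n) = 365 / (16 × 150) = 0.15208
LCL = np̄ − 3·√(np̄(1−p̄)) = 22.8125 − 3 × 4.3981 = 9.6183

9.618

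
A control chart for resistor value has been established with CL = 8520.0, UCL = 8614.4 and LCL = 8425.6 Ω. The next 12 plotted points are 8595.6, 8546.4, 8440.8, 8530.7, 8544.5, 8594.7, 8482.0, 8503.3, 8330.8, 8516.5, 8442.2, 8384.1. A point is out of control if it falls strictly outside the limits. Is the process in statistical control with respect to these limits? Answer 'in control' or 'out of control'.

out of control

Compare each point to [8425.6, 8614.4]: sample 9 = 8330.8 < LCL; sample 12 = 8384.1 < LCL.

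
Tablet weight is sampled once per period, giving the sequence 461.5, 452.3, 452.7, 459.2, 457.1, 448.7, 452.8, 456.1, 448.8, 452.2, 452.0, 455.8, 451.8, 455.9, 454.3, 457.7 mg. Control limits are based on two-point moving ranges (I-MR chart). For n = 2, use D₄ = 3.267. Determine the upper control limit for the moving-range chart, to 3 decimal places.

Moving ranges: 9.2, 0.4, 6.5, 2.1, 8.4, 4.1, 3.3, 7.3, 3.4, 0.2, 3.8, 4.0, 4.1, 1.6, 3.4; M̄R̄ = 61.8000 / 15 = 4.1200
UCL_MR = D₄·M̄R̄ = 3.267 × 4.1200 = 13.4600

13.460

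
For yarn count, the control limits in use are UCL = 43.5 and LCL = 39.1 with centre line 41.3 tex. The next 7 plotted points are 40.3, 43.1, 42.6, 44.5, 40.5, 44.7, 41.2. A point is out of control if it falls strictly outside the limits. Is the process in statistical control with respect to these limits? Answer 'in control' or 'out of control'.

Compare each point to [39.1, 43.5]: sample 4 = 44.5 > UCL; sample 6 = 44.7 > UCL.

out of control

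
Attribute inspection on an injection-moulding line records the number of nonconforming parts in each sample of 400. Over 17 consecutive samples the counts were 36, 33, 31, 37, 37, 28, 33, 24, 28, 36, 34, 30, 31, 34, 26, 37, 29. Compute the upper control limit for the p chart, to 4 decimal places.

0.1207

p̄ = Σdᵢ / (k·n) = 544 / (17 × 400) = 0.08000
UCL = p̄ + 3·√(p̄(1−p̄)/n) = 0.08000 + 3 × √(0.08000×0.92000/400) = 0.08000 + 3 × 0.01356 = 0.12069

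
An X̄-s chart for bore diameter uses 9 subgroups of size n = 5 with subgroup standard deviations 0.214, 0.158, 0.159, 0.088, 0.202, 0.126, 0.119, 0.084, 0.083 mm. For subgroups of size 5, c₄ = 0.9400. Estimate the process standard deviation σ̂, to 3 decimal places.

s̄ = (0.214 + 0.158 + 0.159 + 0.088 + 0.202 + 0.126 + 0.119 + 0.084 + 0.083) / 9 = 0.1370
σ̂ = s̄ / c₄ = 0.1370 / 0.9400 = 0.1457

0.146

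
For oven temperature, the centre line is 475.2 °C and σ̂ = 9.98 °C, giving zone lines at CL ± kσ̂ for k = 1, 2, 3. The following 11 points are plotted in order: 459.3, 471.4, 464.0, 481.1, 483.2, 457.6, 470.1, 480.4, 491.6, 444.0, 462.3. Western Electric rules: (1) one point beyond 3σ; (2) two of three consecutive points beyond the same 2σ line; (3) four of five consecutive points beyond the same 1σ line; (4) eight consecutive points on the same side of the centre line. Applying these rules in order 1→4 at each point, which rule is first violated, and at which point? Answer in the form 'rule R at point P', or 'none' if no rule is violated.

Zone of each point (C = within 1σ̂, B = 1σ̂–2σ̂, A = 2σ̂–3σ̂, * = beyond 3σ̂; sign = side of CL): 1:-B, 2:-C, 3:-B, 4:+C, 5:+C, 6:-B, 7:-C, 8:+C, 9:+B, 10:-*, 11:-B
Rule 1 (one point beyond the 3σ limits) is satisfied at point 10.

rule 1 at point 10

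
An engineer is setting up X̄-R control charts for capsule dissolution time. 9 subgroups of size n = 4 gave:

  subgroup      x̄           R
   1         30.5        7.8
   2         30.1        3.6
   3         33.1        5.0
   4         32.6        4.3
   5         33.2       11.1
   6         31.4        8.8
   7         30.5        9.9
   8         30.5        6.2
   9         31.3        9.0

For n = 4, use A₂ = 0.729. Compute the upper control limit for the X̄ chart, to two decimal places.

X̄̄ = (30.5 + 30.1 + 33.1 + 32.6 + 33.2 + 31.4 + 30.5 + 30.5 + 31.3) / 9 = 283.2000 / 9 = 31.4667
R̄ = (7.8 + 3.6 + 5.0 + 4.3 + 11.1 + 8.8 + 9.9 + 6.2 + 9.0) / 9 = 65.7000 / 9 = 7.3000
UCL = X̄̄ + A₂·R̄ = 31.4667 + 0.729 × 7.3000 = 36.7884

36.79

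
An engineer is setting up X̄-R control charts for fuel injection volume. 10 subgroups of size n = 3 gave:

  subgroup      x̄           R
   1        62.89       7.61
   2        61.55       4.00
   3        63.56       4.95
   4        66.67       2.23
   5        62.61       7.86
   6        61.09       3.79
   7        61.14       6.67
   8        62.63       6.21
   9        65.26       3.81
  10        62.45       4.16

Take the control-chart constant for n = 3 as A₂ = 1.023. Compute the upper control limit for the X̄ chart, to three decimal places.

X̄̄ = (62.89 + 61.55 + 63.56 + 66.67 + 62.61 + 61.09 + 61.14 + 62.63 + 65.26 + 62.45) / 10 = 629.8500 / 10 = 62.9850
R̄ = (7.61 + 4.00 + 4.95 + 2.23 + 7.86 + 3.79 + 6.67 + 6.21 + 3.81 + 4.16) / 10 = 51.2900 / 10 = 5.1290
UCL = X̄̄ + A₂·R̄ = 62.9850 + 1.023 × 5.1290 = 68.2320

68.232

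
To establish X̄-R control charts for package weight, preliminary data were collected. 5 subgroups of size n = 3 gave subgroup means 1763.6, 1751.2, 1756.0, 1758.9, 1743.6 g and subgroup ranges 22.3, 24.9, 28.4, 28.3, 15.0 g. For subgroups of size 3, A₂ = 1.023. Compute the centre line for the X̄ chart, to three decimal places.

X̄̄ = (1763.6 + 1751.2 + 1756.0 + 1758.9 + 1743.6) / 5 = 8773.3000 / 5 = 1754.6600
CL = X̄̄ = 1754.6600

1754.660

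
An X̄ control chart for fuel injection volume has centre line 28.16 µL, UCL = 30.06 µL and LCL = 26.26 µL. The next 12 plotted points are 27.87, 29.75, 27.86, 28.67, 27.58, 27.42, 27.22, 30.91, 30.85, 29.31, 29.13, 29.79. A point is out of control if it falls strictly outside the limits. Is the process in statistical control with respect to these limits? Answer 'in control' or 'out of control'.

out of control

Compare each point to [26.26, 30.06]: sample 8 = 30.91 > UCL; sample 9 = 30.85 > UCL.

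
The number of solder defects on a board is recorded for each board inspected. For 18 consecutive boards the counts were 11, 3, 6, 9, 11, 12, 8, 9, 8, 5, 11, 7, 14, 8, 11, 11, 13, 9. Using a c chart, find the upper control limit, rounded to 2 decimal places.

c̄ = (11 + 3 + 6 + 9 + 11 + 12 + 8 + 9 + 8 + 5 + 11 + 7 + 14 + 8 + 11 + 11 + 13 + 9) / 18 = 166 / 18 = 9.2222
UCL = c̄ + 3√c̄ = 9.2222 + 3 × √9.2222 = 9.2222 + 3 × 3.0368 = 18.3327

18.33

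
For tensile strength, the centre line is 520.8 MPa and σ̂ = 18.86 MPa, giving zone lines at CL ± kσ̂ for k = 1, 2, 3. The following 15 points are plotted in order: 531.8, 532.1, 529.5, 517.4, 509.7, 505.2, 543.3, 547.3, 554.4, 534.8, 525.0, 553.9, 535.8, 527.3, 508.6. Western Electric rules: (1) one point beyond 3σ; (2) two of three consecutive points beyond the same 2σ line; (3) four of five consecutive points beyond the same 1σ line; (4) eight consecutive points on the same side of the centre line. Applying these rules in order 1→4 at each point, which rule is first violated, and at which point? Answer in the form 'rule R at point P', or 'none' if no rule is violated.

Zone of each point (C = within 1σ̂, B = 1σ̂–2σ̂, A = 2σ̂–3σ̂, * = beyond 3σ̂; sign = side of CL): 1:+C, 2:+C, 3:+C, 4:-C, 5:-C, 6:-C, 7:+B, 8:+B, 9:+B, 10:+C, 11:+C, 12:+B, 13:+C, 14:+C, 15:-C
Rule 4 (eight consecutive points on the same side of the centre line) is satisfied at point 14.

rule 4 at point 14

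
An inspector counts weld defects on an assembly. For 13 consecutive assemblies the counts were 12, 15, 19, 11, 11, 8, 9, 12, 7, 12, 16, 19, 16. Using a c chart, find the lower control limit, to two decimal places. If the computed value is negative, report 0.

c̄ = (12 + 15 + 19 + 11 + 11 + 8 + 9 + 12 + 7 + 12 + 16 + 19 + 16) / 13 = 167 / 13 = 12.8462
LCL = c̄ − 3√c̄ = 12.8462 − 3 × 3.5842 = 2.0937

2.09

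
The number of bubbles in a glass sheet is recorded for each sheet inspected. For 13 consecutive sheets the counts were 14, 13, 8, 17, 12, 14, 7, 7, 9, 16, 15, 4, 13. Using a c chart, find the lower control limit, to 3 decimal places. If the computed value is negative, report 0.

c̄ = (14 + 13 + 8 + 17 + 12 + 14 + 7 + 7 + 9 + 16 + 15 + 4 + 13) / 13 = 149 / 13 = 11.4615
LCL = c̄ − 3√c̄ = 11.4615 − 3 × 3.3855 = 1.3051

1.305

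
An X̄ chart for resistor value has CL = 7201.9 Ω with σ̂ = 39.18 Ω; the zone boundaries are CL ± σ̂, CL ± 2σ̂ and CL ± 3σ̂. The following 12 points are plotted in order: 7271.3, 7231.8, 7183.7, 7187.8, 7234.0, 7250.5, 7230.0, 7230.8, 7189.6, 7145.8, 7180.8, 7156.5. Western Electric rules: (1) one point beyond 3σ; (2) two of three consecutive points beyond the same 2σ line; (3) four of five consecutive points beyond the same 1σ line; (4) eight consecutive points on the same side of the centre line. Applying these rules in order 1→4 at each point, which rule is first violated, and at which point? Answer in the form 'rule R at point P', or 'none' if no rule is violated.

Zone of each point (C = within 1σ̂, B = 1σ̂–2σ̂, A = 2σ̂–3σ̂, * = beyond 3σ̂; sign = side of CL): 1:+B, 2:+C, 3:-C, 4:-C, 5:+C, 6:+B, 7:+C, 8:+C, 9:-C, 10:-B, 11:-C, 12:-B
No rule fires across all 12 points.

none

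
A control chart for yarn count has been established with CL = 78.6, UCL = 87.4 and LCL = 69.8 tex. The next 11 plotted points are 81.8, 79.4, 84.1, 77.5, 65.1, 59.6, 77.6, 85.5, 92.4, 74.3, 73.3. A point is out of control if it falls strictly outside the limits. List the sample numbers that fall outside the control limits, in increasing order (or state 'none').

5, 6, 9

Compare each point to [69.8, 87.4]: sample 5 = 65.1 < LCL; sample 6 = 59.6 < LCL; sample 9 = 92.4 > UCL.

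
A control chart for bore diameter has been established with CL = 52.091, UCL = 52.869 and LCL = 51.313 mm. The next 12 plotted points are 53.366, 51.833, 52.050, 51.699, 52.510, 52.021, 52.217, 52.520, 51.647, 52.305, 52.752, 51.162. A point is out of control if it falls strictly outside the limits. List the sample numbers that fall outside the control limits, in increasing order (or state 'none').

Compare each point to [51.313, 52.869]: sample 1 = 53.366 > UCL; sample 12 = 51.162 < LCL.

1, 12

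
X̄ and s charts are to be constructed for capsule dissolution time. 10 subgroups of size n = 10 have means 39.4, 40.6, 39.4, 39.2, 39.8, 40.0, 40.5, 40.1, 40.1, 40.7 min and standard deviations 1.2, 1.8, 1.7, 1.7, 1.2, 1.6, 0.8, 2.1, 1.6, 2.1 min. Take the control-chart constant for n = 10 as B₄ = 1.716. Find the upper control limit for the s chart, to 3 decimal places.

2.711

s̄ = (1.2 + 1.8 + 1.7 + 1.7 + 1.2 + 1.6 + 0.8 + 2.1 + 1.6 + 2.1) / 10 = 1.5800
UCL_s = B₄·s̄ = 1.716 × 1.5800 = 2.7113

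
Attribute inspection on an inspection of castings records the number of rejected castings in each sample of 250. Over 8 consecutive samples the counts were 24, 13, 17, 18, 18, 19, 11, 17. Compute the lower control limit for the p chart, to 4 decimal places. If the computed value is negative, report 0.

p̄ = Σdᵢ / (k·n) = 137 / (8 × 250) = 0.06850
LCL = p̄ − 3·√(p̄(1−p̄)/n) = 0.06850 − 3 × 0.01598 = 0.02057

0.0206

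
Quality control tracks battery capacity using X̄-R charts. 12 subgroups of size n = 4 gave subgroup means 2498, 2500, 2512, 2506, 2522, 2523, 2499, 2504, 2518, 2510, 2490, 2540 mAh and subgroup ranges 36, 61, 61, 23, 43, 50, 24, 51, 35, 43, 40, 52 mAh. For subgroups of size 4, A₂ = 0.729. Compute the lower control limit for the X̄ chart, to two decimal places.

2478.64

X̄̄ = (2498 + 2500 + 2512 + 2506 + 2522 + 2523 + 2499 + 2504 + 2518 + 2510 + 2490 + 2540) / 12 = 30122.0000 / 12 = 2510.1667
R̄ = (36 + 61 + 61 + 23 + 43 + 50 + 24 + 51 + 35 + 43 + 40 + 52) / 12 = 519.0000 / 12 = 43.2500
LCL = X̄̄ − A₂·R̄ = 2510.1667 − 0.729 × 43.2500 = 2478.6374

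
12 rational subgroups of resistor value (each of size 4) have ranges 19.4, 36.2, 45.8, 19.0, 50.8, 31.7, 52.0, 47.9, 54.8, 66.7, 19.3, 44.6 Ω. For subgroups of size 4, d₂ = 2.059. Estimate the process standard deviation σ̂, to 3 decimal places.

R̄ = (19.4 + 36.2 + 45.8 + 19.0 + 50.8 + 31.7 + 52.0 + 47.9 + 54.8 + 66.7 + 19.3 + 44.6) / 12 = 40.6833
σ̂ = R̄ / d₂ = 40.6833 / 2.059 = 19.7588

19.759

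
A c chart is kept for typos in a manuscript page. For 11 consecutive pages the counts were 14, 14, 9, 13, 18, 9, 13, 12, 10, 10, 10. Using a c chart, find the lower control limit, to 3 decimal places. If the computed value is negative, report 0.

1.608

c̄ = (14 + 14 + 9 + 13 + 18 + 9 + 13 + 12 + 10 + 10 + 10) / 11 = 132 / 11 = 12.0000
LCL = c̄ − 3√c̄ = 12.0000 − 3 × 3.4641 = 1.6077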